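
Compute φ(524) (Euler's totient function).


524 = 2^2 × 131
Prime factors: 2, 131
φ(524) = 524 × (1-1/2) × (1-1/131)
= 524 × 1/2 × 130/131 = 260

φ(524) = 260


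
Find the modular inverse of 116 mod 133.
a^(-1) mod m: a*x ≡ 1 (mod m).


Use the extended Euclidean algorithm on (133, 116); each row r = 133*s + 116*t:
r=133, s=1, t=0
r=116, s=0, t=1
q=1: r=17, s=1, t=-1   [133*(1) + 116*(-1) = 17]
q=6: r=14, s=-6, t=7   [133*(-6) + 116*(7) = 14]
q=1: r=3, s=7, t=-8   [133*(7) + 116*(-8) = 3]
q=4: r=2, s=-34, t=39   [133*(-34) + 116*(39) = 2]
q=1: r=1, s=41, t=-47   [133*(41) + 116*(-47) = 1]
q=2: r=0, s=-116, t=133   [133*(-116) + 116*(133) = 0]
GCD = 1 with t = -47, so 116*(-47) ≡ 1 (mod 133)
Inverse = -47 mod 133 = 86
Check: 116 * 86 = 9976 ≡ 1 (mod 133)

116^(-1) ≡ 86 (mod 133)


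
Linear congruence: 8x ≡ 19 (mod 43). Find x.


GCD(8, 43) = 1, unique solution
a^(-1) mod 43 = 27
x = 27 * 19 mod 43 = 40

x ≡ 40 (mod 43)


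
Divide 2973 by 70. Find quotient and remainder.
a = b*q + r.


2973 = 70 * 42 + 33
Check: 2940 + 33 = 2973

q = 42, r = 33


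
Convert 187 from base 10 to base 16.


187 (base 10) = 187 (decimal)
187 (decimal) = BB (base 16)


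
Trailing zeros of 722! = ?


floor(722/5) = 144
floor(722/25) = 28
floor(722/125) = 5
floor(722/625) = 1
Total = 178

178 trailing zeros


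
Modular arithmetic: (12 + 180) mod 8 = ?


12 + 180 = 192
192 mod 8 = 0


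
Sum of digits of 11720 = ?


1 + 1 + 7 + 2 + 0 = 11


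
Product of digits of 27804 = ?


2 × 7 × 8 × 0 × 4 = 0


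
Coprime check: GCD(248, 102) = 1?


Euclidean algorithm:
248 = 2 * 102 + 44
102 = 2 * 44 + 14
44 = 3 * 14 + 2
14 = 7 * 2 + 0
GCD(248, 102) = 2

No, not coprime (GCD = 2)


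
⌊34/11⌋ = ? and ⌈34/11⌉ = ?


34/11 = 3.0909
floor = 3
ceil = 4

floor = 3, ceil = 4


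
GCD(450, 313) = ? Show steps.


450 = 1 * 313 + 137
313 = 2 * 137 + 39
137 = 3 * 39 + 20
39 = 1 * 20 + 19
20 = 1 * 19 + 1
19 = 19 * 1 + 0
GCD = 1


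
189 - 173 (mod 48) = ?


189 - 173 = 16
16 mod 48 = 16


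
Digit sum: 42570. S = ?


4 + 2 + 5 + 7 + 0 = 18


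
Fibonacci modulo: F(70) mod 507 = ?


F(k) mod 507 for k=1..70:
1, 1, 2, 3, 5, 8, 13, 21, 34, 55, 89, 144, 233, 377, 103, 480, 76, 49, 125, 174, 299, 473, 265, 231, 496, 220, 209, 429, 131, 53, 184, 237, 421, 151, 65, 216, 281, 497, 271, 261, 25, 286, 311, 90, 401, 491, 385, 369, 247, 109, 356, 465, 314, 272, 79, 351, 430, 274, 197, 471, 161, 125, 286, 411, 190, 94, 284, 378, 155, 26
F(70) mod 507 = 26


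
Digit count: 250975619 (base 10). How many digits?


250975619 has 9 digits in base 10
floor(log10(250975619)) + 1 = floor(8.3996) + 1 = 9

9 digits (base 10)


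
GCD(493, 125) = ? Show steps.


493 = 3 * 125 + 118
125 = 1 * 118 + 7
118 = 16 * 7 + 6
7 = 1 * 6 + 1
6 = 6 * 1 + 0
GCD = 1


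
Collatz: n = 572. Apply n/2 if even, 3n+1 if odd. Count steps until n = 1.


572 → 286 → 143 → 430 → 215 → 646 → 323 → 970 → 485 → 1456 → 728 → 364 → 182 → 91 → 274 → 137 → 412 → 206 → 103 → 310 → 155 → 466 → 233 → 700 → 350 → 175 → 526 → 263 → 790 → 395 → 1186 → 593 → 1780 → 890 → 445 → 1336 → 668 → 334 → 167 → 502 → 251 → 754 → 377 → 1132 → 566 → 283 → 850 → 425 → 1276 → 638 → 319 → 958 → 479 → 1438 → 719 → 2158 → 1079 → 3238 → 1619 → 4858 → 2429 → 7288 → 3644 → 1822 → 911 → 2734 → 1367 → 4102 → 2051 → 6154 → 3077 → 9232 → 4616 → 2308 → 1154 → 577 → 1732 → 866 → 433 → 1300 → 650 → 325 → 976 → 488 → 244 → 122 → 61 → 184 → 92 → 46 → 23 → 70 → 35 → 106 → 53 → 160 → 80 → 40 → 20 → 10 → 5 → 16 → 8 → 4 → 2 → 1
Total steps = 105

105 steps


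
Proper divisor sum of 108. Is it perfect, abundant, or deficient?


Proper divisors: 1, 2, 3, 4, 6, 9, 12, 18, 27, 36, 54
Sum = 1 + 2 + 3 + 4 + 6 + 9 + 12 + 18 + 27 + 36 + 54 = 172
172 > 108 → abundant

s(108) = 172 (abundant)


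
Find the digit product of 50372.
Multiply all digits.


5 × 0 × 3 × 7 × 2 = 0


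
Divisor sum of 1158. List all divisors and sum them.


Divisors of 1158: 1, 2, 3, 6, 193, 386, 579, 1158
Sum = 1 + 2 + 3 + 6 + 193 + 386 + 579 + 1158 = 2328

σ(1158) = 2328


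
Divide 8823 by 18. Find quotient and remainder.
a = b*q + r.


8823 = 18 * 490 + 3
Check: 8820 + 3 = 8823

q = 490, r = 3


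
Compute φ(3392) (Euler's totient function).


3392 = 2^6 × 53
Prime factors: 2, 53
φ(3392) = 3392 × (1-1/2) × (1-1/53)
= 3392 × 1/2 × 52/53 = 1664

φ(3392) = 1664


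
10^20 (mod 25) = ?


10^1 mod 25 = 10
10^2 mod 25 = 0
10^3 mod 25 = 0
10^4 mod 25 = 0
10^5 mod 25 = 0
10^6 mod 25 = 0
10^7 mod 25 = 0
10^8 mod 25 = 0
10^9 mod 25 = 0
10^10 mod 25 = 0
10^11 mod 25 = 0
10^12 mod 25 = 0
10^13 mod 25 = 0
10^14 mod 25 = 0
10^15 mod 25 = 0
10^16 mod 25 = 0
10^17 mod 25 = 0
10^18 mod 25 = 0
10^19 mod 25 = 0
10^20 mod 25 = 0


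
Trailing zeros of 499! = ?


floor(499/5) = 99
floor(499/25) = 19
floor(499/125) = 3
Total = 121

121 trailing zeros


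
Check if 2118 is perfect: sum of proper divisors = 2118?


Proper divisors of 2118: 1, 2, 3, 6, 353, 706, 1059
Sum = 1 + 2 + 3 + 6 + 353 + 706 + 1059 = 2130

No, 2118 is not perfect (2130 ≠ 2118)


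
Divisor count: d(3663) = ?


3663 = 3^2 × 11^1 × 37^1
d(3663) = (2+1) × (1+1) × (1+1) = 12

12 divisors


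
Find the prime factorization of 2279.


2279 / 43 = 53
53 / 53 = 1
2279 = 43 × 53


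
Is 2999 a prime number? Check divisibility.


Check divisors up to sqrt(2999) = 54.7631
No divisors found.
2999 is prime.

Yes, 2999 is prime


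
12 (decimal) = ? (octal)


12 (base 10) = 12 (decimal)
12 (decimal) = 14 (base 8)


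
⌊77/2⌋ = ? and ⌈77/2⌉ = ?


77/2 = 38.5000
floor = 38
ceil = 39

floor = 38, ceil = 39


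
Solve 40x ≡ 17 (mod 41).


GCD(40, 41) = 1, unique solution
a^(-1) mod 41 = 40
x = 40 * 17 mod 41 = 24

x ≡ 24 (mod 41)


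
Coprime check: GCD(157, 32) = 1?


Euclidean algorithm:
157 = 4 * 32 + 29
32 = 1 * 29 + 3
29 = 9 * 3 + 2
3 = 1 * 2 + 1
2 = 2 * 1 + 0
GCD(157, 32) = 1

Yes, coprime (GCD = 1)


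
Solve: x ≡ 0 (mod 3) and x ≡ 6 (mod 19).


M = 3*19 = 57
M1 = M/3 = 19, M2 = M/19 = 3
M1^(-1) mod 3 = 1, M2^(-1) mod 19 = 13
x = 0*19*1 + 6*3*13 = 234
234 mod 57 = 6
Check: 6 mod 3 = 0 ✓, 6 mod 19 = 6 ✓

x ≡ 6 (mod 57)


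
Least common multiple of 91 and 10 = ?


GCD(91, 10) = 1
LCM = 91*10/1 = 910/1 = 910

LCM = 910


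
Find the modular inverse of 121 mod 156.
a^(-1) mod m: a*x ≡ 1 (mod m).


Use the extended Euclidean algorithm on (156, 121); each row r = 156*s + 121*t:
r=156, s=1, t=0
r=121, s=0, t=1
q=1: r=35, s=1, t=-1   [156*(1) + 121*(-1) = 35]
q=3: r=16, s=-3, t=4   [156*(-3) + 121*(4) = 16]
q=2: r=3, s=7, t=-9   [156*(7) + 121*(-9) = 3]
q=5: r=1, s=-38, t=49   [156*(-38) + 121*(49) = 1]
q=3: r=0, s=121, t=-156   [156*(121) + 121*(-156) = 0]
GCD = 1 with t = 49, so 121*(49) ≡ 1 (mod 156)
Inverse = 49 mod 156 = 49
Check: 121 * 49 = 5929 ≡ 1 (mod 156)

121^(-1) ≡ 49 (mod 156)


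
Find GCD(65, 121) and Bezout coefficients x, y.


Tabular extended Euclidean (each row: r = 65*s + 121*t):
r=65, s=1, t=0
r=121, s=0, t=1
q=0: r=65, s=1, t=0   [65*(1) + 121*(0) = 65]
q=1: r=56, s=-1, t=1   [65*(-1) + 121*(1) = 56]
q=1: r=9, s=2, t=-1   [65*(2) + 121*(-1) = 9]
q=6: r=2, s=-13, t=7   [65*(-13) + 121*(7) = 2]
q=4: r=1, s=54, t=-29   [65*(54) + 121*(-29) = 1]
q=2: r=0, s=-121, t=65   [65*(-121) + 121*(65) = 0]
GCD = 1; from the row with r=1: x=54, y=-29
Check: 65*(54) + 121*(-29) = 3510 - 3509 = 1

GCD = 1, x = 54, y = -29


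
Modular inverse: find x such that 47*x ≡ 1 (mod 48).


Use the extended Euclidean algorithm on (48, 47); each row r = 48*s + 47*t:
r=48, s=1, t=0
r=47, s=0, t=1
q=1: r=1, s=1, t=-1   [48*(1) + 47*(-1) = 1]
q=47: r=0, s=-47, t=48   [48*(-47) + 47*(48) = 0]
GCD = 1 with t = -1, so 47*(-1) ≡ 1 (mod 48)
Inverse = -1 mod 48 = 47
Check: 47 * 47 = 2209 ≡ 1 (mod 48)

47^(-1) ≡ 47 (mod 48)


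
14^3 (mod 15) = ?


14^1 mod 15 = 14
14^2 mod 15 = 1
14^3 mod 15 = 14


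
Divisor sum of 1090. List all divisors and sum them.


Divisors of 1090: 1, 2, 5, 10, 109, 218, 545, 1090
Sum = 1 + 2 + 5 + 10 + 109 + 218 + 545 + 1090 = 1980

σ(1090) = 1980


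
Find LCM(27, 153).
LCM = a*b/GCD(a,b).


GCD(27, 153) = 9
LCM = 27*153/9 = 4131/9 = 459

LCM = 459


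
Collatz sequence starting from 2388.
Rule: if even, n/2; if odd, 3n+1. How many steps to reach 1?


2388 → 1194 → 597 → 1792 → 896 → 448 → 224 → 112 → 56 → 28 → 14 → 7 → 22 → 11 → 34 → 17 → 52 → 26 → 13 → 40 → 20 → 10 → 5 → 16 → 8 → 4 → 2 → 1
Total steps = 27

27 steps


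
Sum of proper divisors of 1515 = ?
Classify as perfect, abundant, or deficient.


Proper divisors: 1, 3, 5, 15, 101, 303, 505
Sum = 1 + 3 + 5 + 15 + 101 + 303 + 505 = 933
933 < 1515 → deficient

s(1515) = 933 (deficient)


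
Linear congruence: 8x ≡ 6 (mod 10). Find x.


GCD(8, 10) = 2 divides 6
Divide: 4x ≡ 3 (mod 5)
x ≡ 2 (mod 5)


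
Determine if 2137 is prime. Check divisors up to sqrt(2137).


Check divisors up to sqrt(2137) = 46.2277
No divisors found.
2137 is prime.

Yes, 2137 is prime


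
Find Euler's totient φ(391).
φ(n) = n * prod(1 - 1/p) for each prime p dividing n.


391 = 17 × 23
Prime factors: 17, 23
φ(391) = 391 × (1-1/17) × (1-1/23)
= 391 × 16/17 × 22/23 = 352

φ(391) = 352


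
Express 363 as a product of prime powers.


363 / 3 = 121
121 / 11 = 11
11 / 11 = 1
363 = 3 × 11^2


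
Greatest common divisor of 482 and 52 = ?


482 = 9 * 52 + 14
52 = 3 * 14 + 10
14 = 1 * 10 + 4
10 = 2 * 4 + 2
4 = 2 * 2 + 0
GCD = 2


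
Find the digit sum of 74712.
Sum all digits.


7 + 4 + 7 + 1 + 2 = 21


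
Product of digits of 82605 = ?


8 × 2 × 6 × 0 × 5 = 0


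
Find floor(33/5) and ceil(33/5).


33/5 = 6.6000
floor = 6
ceil = 7

floor = 6, ceil = 7


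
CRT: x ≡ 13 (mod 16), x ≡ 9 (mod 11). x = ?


M = 16*11 = 176
M1 = M/16 = 11, M2 = M/11 = 16
M1^(-1) mod 16 = 3, M2^(-1) mod 11 = 9
x = 13*11*3 + 9*16*9 = 1725
1725 mod 176 = 141
Check: 141 mod 16 = 13 ✓, 141 mod 11 = 9 ✓

x ≡ 141 (mod 176)


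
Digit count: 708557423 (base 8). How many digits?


708557423 in base 8 = 5216735157
Number of digits = 10

10 digits (base 8)


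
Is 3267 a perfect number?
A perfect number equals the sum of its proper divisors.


Proper divisors of 3267: 1, 3, 9, 11, 27, 33, 99, 121, 297, 363, 1089
Sum = 1 + 3 + 9 + 11 + 27 + 33 + 99 + 121 + 297 + 363 + 1089 = 2053

No, 3267 is not perfect (2053 ≠ 3267)


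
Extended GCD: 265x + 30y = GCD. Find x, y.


Tabular extended Euclidean (each row: r = 265*s + 30*t):
r=265, s=1, t=0
r=30, s=0, t=1
q=8: r=25, s=1, t=-8   [265*(1) + 30*(-8) = 25]
q=1: r=5, s=-1, t=9   [265*(-1) + 30*(9) = 5]
q=5: r=0, s=6, t=-53   [265*(6) + 30*(-53) = 0]
GCD = 5; from the row with r=5: x=-1, y=9
Check: 265*(-1) + 30*(9) = -265 + 270 = 5

GCD = 5, x = -1, y = 9


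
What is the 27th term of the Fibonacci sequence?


Sequence: 1, 1, 2, 3, 5, 8, 13, 21, 34, 55, 89, 144, 233, 377, 610, 987, 1597, 2584, 4181, 6765, 10946, 17711, 28657, 46368, 75025, 121393, 196418
F(27) = 196418


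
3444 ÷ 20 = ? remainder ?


3444 = 20 * 172 + 4
Check: 3440 + 4 = 3444

q = 172, r = 4


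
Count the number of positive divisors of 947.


947 = 947^1
d(947) = (1+1) = 2

2 divisors


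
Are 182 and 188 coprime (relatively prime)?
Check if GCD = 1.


Euclidean algorithm:
188 = 1 * 182 + 6
182 = 30 * 6 + 2
6 = 3 * 2 + 0
GCD(182, 188) = 2

No, not coprime (GCD = 2)


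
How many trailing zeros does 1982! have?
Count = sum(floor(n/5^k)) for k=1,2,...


floor(1982/5) = 396
floor(1982/25) = 79
floor(1982/125) = 15
floor(1982/625) = 3
Total = 493

493 trailing zeros


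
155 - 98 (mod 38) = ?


155 - 98 = 57
57 mod 38 = 19


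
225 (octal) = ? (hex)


225 (base 8) = 149 (decimal)
149 (decimal) = 95 (base 16)


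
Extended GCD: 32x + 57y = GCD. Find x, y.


Tabular extended Euclidean (each row: r = 32*s + 57*t):
r=32, s=1, t=0
r=57, s=0, t=1
q=0: r=32, s=1, t=0   [32*(1) + 57*(0) = 32]
q=1: r=25, s=-1, t=1   [32*(-1) + 57*(1) = 25]
q=1: r=7, s=2, t=-1   [32*(2) + 57*(-1) = 7]
q=3: r=4, s=-7, t=4   [32*(-7) + 57*(4) = 4]
q=1: r=3, s=9, t=-5   [32*(9) + 57*(-5) = 3]
q=1: r=1, s=-16, t=9   [32*(-16) + 57*(9) = 1]
q=3: r=0, s=57, t=-32   [32*(57) + 57*(-32) = 0]
GCD = 1; from the row with r=1: x=-16, y=9
Check: 32*(-16) + 57*(9) = -512 + 513 = 1

GCD = 1, x = -16, y = 9


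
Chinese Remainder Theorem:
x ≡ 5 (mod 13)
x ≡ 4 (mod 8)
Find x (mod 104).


M = 13*8 = 104
M1 = M/13 = 8, M2 = M/8 = 13
M1^(-1) mod 13 = 5, M2^(-1) mod 8 = 5
x = 5*8*5 + 4*13*5 = 460
460 mod 104 = 44
Check: 44 mod 13 = 5 ✓, 44 mod 8 = 4 ✓

x ≡ 44 (mod 104)


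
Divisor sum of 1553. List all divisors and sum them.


Divisors of 1553: 1, 1553
Sum = 1 + 1553 = 1554

σ(1553) = 1554


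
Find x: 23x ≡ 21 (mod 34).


GCD(23, 34) = 1, unique solution
a^(-1) mod 34 = 3
x = 3 * 21 mod 34 = 29

x ≡ 29 (mod 34)


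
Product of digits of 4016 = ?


4 × 0 × 1 × 6 = 0


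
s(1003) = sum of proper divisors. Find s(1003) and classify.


Proper divisors: 1, 17, 59
Sum = 1 + 17 + 59 = 77
77 < 1003 → deficient

s(1003) = 77 (deficient)


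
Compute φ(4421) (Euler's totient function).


4421 = 4421
Prime factors: 4421
φ(4421) = 4421 × (1-1/4421)
= 4421 × 4420/4421 = 4420

φ(4421) = 4420


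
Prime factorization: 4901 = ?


4901 / 13 = 377
377 / 13 = 29
29 / 29 = 1
4901 = 13^2 × 29


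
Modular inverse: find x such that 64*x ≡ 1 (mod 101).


Use the extended Euclidean algorithm on (101, 64); each row r = 101*s + 64*t:
r=101, s=1, t=0
r=64, s=0, t=1
q=1: r=37, s=1, t=-1   [101*(1) + 64*(-1) = 37]
q=1: r=27, s=-1, t=2   [101*(-1) + 64*(2) = 27]
q=1: r=10, s=2, t=-3   [101*(2) + 64*(-3) = 10]
q=2: r=7, s=-5, t=8   [101*(-5) + 64*(8) = 7]
q=1: r=3, s=7, t=-11   [101*(7) + 64*(-11) = 3]
q=2: r=1, s=-19, t=30   [101*(-19) + 64*(30) = 1]
q=3: r=0, s=64, t=-101   [101*(64) + 64*(-101) = 0]
GCD = 1 with t = 30, so 64*(30) ≡ 1 (mod 101)
Inverse = 30 mod 101 = 30
Check: 64 * 30 = 1920 ≡ 1 (mod 101)

64^(-1) ≡ 30 (mod 101)


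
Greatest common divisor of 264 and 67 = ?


264 = 3 * 67 + 63
67 = 1 * 63 + 4
63 = 15 * 4 + 3
4 = 1 * 3 + 1
3 = 3 * 1 + 0
GCD = 1


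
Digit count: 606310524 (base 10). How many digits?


606310524 has 9 digits in base 10
floor(log10(606310524)) + 1 = floor(8.7827) + 1 = 9

9 digits (base 10)


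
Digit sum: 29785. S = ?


2 + 9 + 7 + 8 + 5 = 31


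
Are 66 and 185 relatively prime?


Euclidean algorithm:
185 = 2 * 66 + 53
66 = 1 * 53 + 13
53 = 4 * 13 + 1
13 = 13 * 1 + 0
GCD(66, 185) = 1

Yes, coprime (GCD = 1)


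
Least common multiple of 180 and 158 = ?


GCD(180, 158) = 2
LCM = 180*158/2 = 28440/2 = 14220

LCM = 14220


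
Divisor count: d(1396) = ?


1396 = 2^2 × 349^1
d(1396) = (2+1) × (1+1) = 6

6 divisors


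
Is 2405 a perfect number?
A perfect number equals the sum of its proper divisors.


Proper divisors of 2405: 1, 5, 13, 37, 65, 185, 481
Sum = 1 + 5 + 13 + 37 + 65 + 185 + 481 = 787

No, 2405 is not perfect (787 ≠ 2405)


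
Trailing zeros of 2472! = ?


floor(2472/5) = 494
floor(2472/25) = 98
floor(2472/125) = 19
floor(2472/625) = 3
Total = 614

614 trailing zeros


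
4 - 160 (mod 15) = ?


4 - 160 = -156
-156 mod 15 = 9


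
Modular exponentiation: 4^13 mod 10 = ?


4^1 mod 10 = 4
4^2 mod 10 = 6
4^3 mod 10 = 4
4^4 mod 10 = 6
4^5 mod 10 = 4
4^6 mod 10 = 6
4^7 mod 10 = 4
4^8 mod 10 = 6
4^9 mod 10 = 4
4^10 mod 10 = 6
4^11 mod 10 = 4
4^12 mod 10 = 6
4^13 mod 10 = 4


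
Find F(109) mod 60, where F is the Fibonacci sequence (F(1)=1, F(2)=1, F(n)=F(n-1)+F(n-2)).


F(k) mod 60 for k=1..109:
1, 1, 2, 3, 5, 8, 13, 21, 34, 55, 29, 24, 53, 17, 10, 27, 37, 4, 41, 45, 26, 11, 37, 48, 25, 13, 38, 51, 29, 20, 49, 9, 58, 7, 5, 12, 17, 29, 46, 15, 1, 16, 17, 33, 50, 23, 13, 36, 49, 25, 14, 39, 53, 32, 25, 57, 22, 19, 41, 0, 41, 41, 22, 3, 25, 28, 53, 21, 14, 35, 49, 24, 13, 37, 50, 27, 17, 44, 1, 45, 46, 31, 17, 48, 5, 53, 58, 51, 49, 40, 29, 9, 38, 47, 25, 12, 37, 49, 26, 15, 41, 56, 37, 33, 10, 43, 53, 36, 29
F(109) mod 60 = 29


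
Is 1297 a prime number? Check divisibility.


Check divisors up to sqrt(1297) = 36.0139
No divisors found.
1297 is prime.

Yes, 1297 is prime


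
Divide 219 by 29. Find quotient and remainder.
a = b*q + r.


219 = 29 * 7 + 16
Check: 203 + 16 = 219

q = 7, r = 16


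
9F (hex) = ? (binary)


9F (base 16) = 159 (decimal)
159 (decimal) = 10011111 (base 2)


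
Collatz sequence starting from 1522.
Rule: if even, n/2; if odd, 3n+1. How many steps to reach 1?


1522 → 761 → 2284 → 1142 → 571 → 1714 → 857 → 2572 → 1286 → 643 → 1930 → 965 → 2896 → 1448 → 724 → 362 → 181 → 544 → 272 → 136 → 68 → 34 → 17 → 52 → 26 → 13 → 40 → 20 → 10 → 5 → 16 → 8 → 4 → 2 → 1
Total steps = 34

34 steps


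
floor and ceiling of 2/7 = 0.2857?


2/7 = 0.2857
floor = 0
ceil = 1

floor = 0, ceil = 1


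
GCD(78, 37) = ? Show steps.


78 = 2 * 37 + 4
37 = 9 * 4 + 1
4 = 4 * 1 + 0
GCD = 1


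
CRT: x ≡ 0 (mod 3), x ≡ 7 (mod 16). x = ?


M = 3*16 = 48
M1 = M/3 = 16, M2 = M/16 = 3
M1^(-1) mod 3 = 1, M2^(-1) mod 16 = 11
x = 0*16*1 + 7*3*11 = 231
231 mod 48 = 39
Check: 39 mod 3 = 0 ✓, 39 mod 16 = 7 ✓

x ≡ 39 (mod 48)


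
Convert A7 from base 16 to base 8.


A7 (base 16) = 167 (decimal)
167 (decimal) = 247 (base 8)


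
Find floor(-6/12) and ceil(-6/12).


-6/12 = -0.5000
floor = -1
ceil = 0

floor = -1, ceil = 0


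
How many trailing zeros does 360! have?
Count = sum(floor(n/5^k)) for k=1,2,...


floor(360/5) = 72
floor(360/25) = 14
floor(360/125) = 2
Total = 88

88 trailing zeros


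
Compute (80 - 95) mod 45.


80 - 95 = -15
-15 mod 45 = 30


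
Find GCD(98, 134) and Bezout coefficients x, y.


Tabular extended Euclidean (each row: r = 98*s + 134*t):
r=98, s=1, t=0
r=134, s=0, t=1
q=0: r=98, s=1, t=0   [98*(1) + 134*(0) = 98]
q=1: r=36, s=-1, t=1   [98*(-1) + 134*(1) = 36]
q=2: r=26, s=3, t=-2   [98*(3) + 134*(-2) = 26]
q=1: r=10, s=-4, t=3   [98*(-4) + 134*(3) = 10]
q=2: r=6, s=11, t=-8   [98*(11) + 134*(-8) = 6]
q=1: r=4, s=-15, t=11   [98*(-15) + 134*(11) = 4]
q=1: r=2, s=26, t=-19   [98*(26) + 134*(-19) = 2]
q=2: r=0, s=-67, t=49   [98*(-67) + 134*(49) = 0]
GCD = 2; from the row with r=2: x=26, y=-19
Check: 98*(26) + 134*(-19) = 2548 - 2546 = 2

GCD = 2, x = 26, y = -19


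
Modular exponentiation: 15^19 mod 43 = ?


15^1 mod 43 = 15
15^2 mod 43 = 10
15^3 mod 43 = 21
15^4 mod 43 = 14
15^5 mod 43 = 38
15^6 mod 43 = 11
15^7 mod 43 = 36
15^8 mod 43 = 24
15^9 mod 43 = 16
15^10 mod 43 = 25
15^11 mod 43 = 31
15^12 mod 43 = 35
15^13 mod 43 = 9
15^14 mod 43 = 6
15^15 mod 43 = 4
15^16 mod 43 = 17
15^17 mod 43 = 40
15^18 mod 43 = 41
15^19 mod 43 = 13


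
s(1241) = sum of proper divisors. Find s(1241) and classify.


Proper divisors: 1, 17, 73
Sum = 1 + 17 + 73 = 91
91 < 1241 → deficient

s(1241) = 91 (deficient)


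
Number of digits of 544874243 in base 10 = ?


544874243 has 9 digits in base 10
floor(log10(544874243)) + 1 = floor(8.7363) + 1 = 9

9 digits (base 10)


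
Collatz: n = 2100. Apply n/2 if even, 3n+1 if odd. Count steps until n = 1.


2100 → 1050 → 525 → 1576 → 788 → 394 → 197 → 592 → 296 → 148 → 74 → 37 → 112 → 56 → 28 → 14 → 7 → 22 → 11 → 34 → 17 → 52 → 26 → 13 → 40 → 20 → 10 → 5 → 16 → 8 → 4 → 2 → 1
Total steps = 32

32 steps


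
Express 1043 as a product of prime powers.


1043 / 7 = 149
149 / 149 = 1
1043 = 7 × 149


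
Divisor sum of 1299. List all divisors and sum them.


Divisors of 1299: 1, 3, 433, 1299
Sum = 1 + 3 + 433 + 1299 = 1736

σ(1299) = 1736


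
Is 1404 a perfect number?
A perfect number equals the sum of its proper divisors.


Proper divisors of 1404: 1, 2, 3, 4, 6, 9, 12, 13, 18, 26, 27, 36, 39, 52, 54, 78, 108, 117, 156, 234, 351, 468, 702
Sum = 1 + 2 + 3 + 4 + 6 + 9 + 12 + 13 + 18 + 26 + 27 + 36 + 39 + 52 + 54 + 78 + 108 + 117 + 156 + 234 + 351 + 468 + 702 = 2516

No, 1404 is not perfect (2516 ≠ 1404)


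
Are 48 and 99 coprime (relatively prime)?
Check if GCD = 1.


Euclidean algorithm:
99 = 2 * 48 + 3
48 = 16 * 3 + 0
GCD(48, 99) = 3

No, not coprime (GCD = 3)


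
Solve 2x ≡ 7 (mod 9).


GCD(2, 9) = 1, unique solution
a^(-1) mod 9 = 5
x = 5 * 7 mod 9 = 8

x ≡ 8 (mod 9)


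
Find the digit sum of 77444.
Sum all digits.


7 + 7 + 4 + 4 + 4 = 26


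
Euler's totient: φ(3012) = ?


3012 = 2^2 × 3 × 251
Prime factors: 2, 3, 251
φ(3012) = 3012 × (1-1/2) × (1-1/3) × (1-1/251)
= 3012 × 1/2 × 2/3 × 250/251 = 1000

φ(3012) = 1000


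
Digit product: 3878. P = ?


3 × 8 × 7 × 8 = 1344


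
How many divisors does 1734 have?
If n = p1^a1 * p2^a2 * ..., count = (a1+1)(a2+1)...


1734 = 2^1 × 3^1 × 17^2
d(1734) = (1+1) × (1+1) × (2+1) = 12

12 divisors


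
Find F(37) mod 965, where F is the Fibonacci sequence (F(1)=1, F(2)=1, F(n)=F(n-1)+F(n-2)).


F(k) mod 965 for k=1..37:
1, 1, 2, 3, 5, 8, 13, 21, 34, 55, 89, 144, 233, 377, 610, 22, 632, 654, 321, 10, 331, 341, 672, 48, 720, 768, 523, 326, 849, 210, 94, 304, 398, 702, 135, 837, 7
F(37) mod 965 = 7


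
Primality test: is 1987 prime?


Check divisors up to sqrt(1987) = 44.5758
No divisors found.
1987 is prime.

Yes, 1987 is prime


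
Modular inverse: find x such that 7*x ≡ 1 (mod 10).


Use the extended Euclidean algorithm on (10, 7); each row r = 10*s + 7*t:
r=10, s=1, t=0
r=7, s=0, t=1
q=1: r=3, s=1, t=-1   [10*(1) + 7*(-1) = 3]
q=2: r=1, s=-2, t=3   [10*(-2) + 7*(3) = 1]
q=3: r=0, s=7, t=-10   [10*(7) + 7*(-10) = 0]
GCD = 1 with t = 3, so 7*(3) ≡ 1 (mod 10)
Inverse = 3 mod 10 = 3
Check: 7 * 3 = 21 ≡ 1 (mod 10)

7^(-1) ≡ 3 (mod 10)


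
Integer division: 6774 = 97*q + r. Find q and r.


6774 = 97 * 69 + 81
Check: 6693 + 81 = 6774

q = 69, r = 81


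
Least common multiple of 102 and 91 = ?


GCD(102, 91) = 1
LCM = 102*91/1 = 9282/1 = 9282

LCM = 9282


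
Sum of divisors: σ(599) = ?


Divisors of 599: 1, 599
Sum = 1 + 599 = 600

σ(599) = 600


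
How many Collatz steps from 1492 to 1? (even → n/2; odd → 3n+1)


1492 → 746 → 373 → 1120 → 560 → 280 → 140 → 70 → 35 → 106 → 53 → 160 → 80 → 40 → 20 → 10 → 5 → 16 → 8 → 4 → 2 → 1
Total steps = 21

21 steps


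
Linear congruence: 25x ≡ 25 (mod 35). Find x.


GCD(25, 35) = 5 divides 25
Divide: 5x ≡ 5 (mod 7)
x ≡ 1 (mod 7)


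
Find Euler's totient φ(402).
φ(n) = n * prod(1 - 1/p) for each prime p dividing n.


402 = 2 × 3 × 67
Prime factors: 2, 3, 67
φ(402) = 402 × (1-1/2) × (1-1/3) × (1-1/67)
= 402 × 1/2 × 2/3 × 66/67 = 132

φ(402) = 132


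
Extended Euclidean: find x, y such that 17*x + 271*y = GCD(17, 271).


Tabular extended Euclidean (each row: r = 17*s + 271*t):
r=17, s=1, t=0
r=271, s=0, t=1
q=0: r=17, s=1, t=0   [17*(1) + 271*(0) = 17]
q=15: r=16, s=-15, t=1   [17*(-15) + 271*(1) = 16]
q=1: r=1, s=16, t=-1   [17*(16) + 271*(-1) = 1]
q=16: r=0, s=-271, t=17   [17*(-271) + 271*(17) = 0]
GCD = 1; from the row with r=1: x=16, y=-1
Check: 17*(16) + 271*(-1) = 272 - 271 = 1

GCD = 1, x = 16, y = -1


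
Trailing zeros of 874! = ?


floor(874/5) = 174
floor(874/25) = 34
floor(874/125) = 6
floor(874/625) = 1
Total = 215

215 trailing zeros


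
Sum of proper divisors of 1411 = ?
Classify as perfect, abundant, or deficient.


Proper divisors: 1, 17, 83
Sum = 1 + 17 + 83 = 101
101 < 1411 → deficient

s(1411) = 101 (deficient)


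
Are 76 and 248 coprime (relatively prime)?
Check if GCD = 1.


Euclidean algorithm:
248 = 3 * 76 + 20
76 = 3 * 20 + 16
20 = 1 * 16 + 4
16 = 4 * 4 + 0
GCD(76, 248) = 4

No, not coprime (GCD = 4)


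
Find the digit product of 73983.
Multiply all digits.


7 × 3 × 9 × 8 × 3 = 4536


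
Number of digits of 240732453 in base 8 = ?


240732453 in base 8 = 1626244445
Number of digits = 10

10 digits (base 8)


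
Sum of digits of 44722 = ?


4 + 4 + 7 + 2 + 2 = 19


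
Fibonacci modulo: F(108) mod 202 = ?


F(k) mod 202 for k=1..108:
1, 1, 2, 3, 5, 8, 13, 21, 34, 55, 89, 144, 31, 175, 4, 179, 183, 160, 141, 99, 38, 137, 175, 110, 83, 193, 74, 65, 139, 2, 141, 143, 82, 23, 105, 128, 31, 159, 190, 147, 135, 80, 13, 93, 106, 199, 103, 100, 1, 101, 102, 1, 103, 104, 5, 109, 114, 21, 135, 156, 89, 43, 132, 175, 105, 78, 183, 59, 40, 99, 139, 36, 175, 9, 184, 193, 175, 166, 139, 103, 40, 143, 183, 124, 105, 27, 132, 159, 89, 46, 135, 181, 114, 93, 5, 98, 103, 201, 102, 101, 1, 102, 103, 3, 106, 109, 13, 122
F(108) mod 202 = 122


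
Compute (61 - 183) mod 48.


61 - 183 = -122
-122 mod 48 = 22


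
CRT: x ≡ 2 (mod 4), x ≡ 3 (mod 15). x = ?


M = 4*15 = 60
M1 = M/4 = 15, M2 = M/15 = 4
M1^(-1) mod 4 = 3, M2^(-1) mod 15 = 4
x = 2*15*3 + 3*4*4 = 138
138 mod 60 = 18
Check: 18 mod 4 = 2 ✓, 18 mod 15 = 3 ✓

x ≡ 18 (mod 60)


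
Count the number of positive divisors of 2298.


2298 = 2^1 × 3^1 × 383^1
d(2298) = (1+1) × (1+1) × (1+1) = 8

8 divisors


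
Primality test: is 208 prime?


208 / 2 = 104 (exact division)
208 is NOT prime.

No, 208 is not prime


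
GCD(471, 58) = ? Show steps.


471 = 8 * 58 + 7
58 = 8 * 7 + 2
7 = 3 * 2 + 1
2 = 2 * 1 + 0
GCD = 1


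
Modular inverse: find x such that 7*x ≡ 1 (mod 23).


Use the extended Euclidean algorithm on (23, 7); each row r = 23*s + 7*t:
r=23, s=1, t=0
r=7, s=0, t=1
q=3: r=2, s=1, t=-3   [23*(1) + 7*(-3) = 2]
q=3: r=1, s=-3, t=10   [23*(-3) + 7*(10) = 1]
q=2: r=0, s=7, t=-23   [23*(7) + 7*(-23) = 0]
GCD = 1 with t = 10, so 7*(10) ≡ 1 (mod 23)
Inverse = 10 mod 23 = 10
Check: 7 * 10 = 70 ≡ 1 (mod 23)

7^(-1) ≡ 10 (mod 23)


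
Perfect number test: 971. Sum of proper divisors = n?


Proper divisors of 971: 1
Sum = 1 = 1

No, 971 is not perfect (1 ≠ 971)


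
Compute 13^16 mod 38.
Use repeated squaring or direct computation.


13^1 mod 38 = 13
13^2 mod 38 = 17
13^3 mod 38 = 31
13^4 mod 38 = 23
13^5 mod 38 = 33
13^6 mod 38 = 11
13^7 mod 38 = 29
13^8 mod 38 = 35
13^9 mod 38 = 37
13^10 mod 38 = 25
13^11 mod 38 = 21
13^12 mod 38 = 7
13^13 mod 38 = 15
13^14 mod 38 = 5
13^15 mod 38 = 27
13^16 mod 38 = 9


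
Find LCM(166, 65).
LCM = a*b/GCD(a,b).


GCD(166, 65) = 1
LCM = 166*65/1 = 10790/1 = 10790

LCM = 10790


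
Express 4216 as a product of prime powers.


4216 / 2 = 2108
2108 / 2 = 1054
1054 / 2 = 527
527 / 17 = 31
31 / 31 = 1
4216 = 2^3 × 17 × 31


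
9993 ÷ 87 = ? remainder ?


9993 = 87 * 114 + 75
Check: 9918 + 75 = 9993

q = 114, r = 75


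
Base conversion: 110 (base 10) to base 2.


110 (base 10) = 110 (decimal)
110 (decimal) = 1101110 (base 2)


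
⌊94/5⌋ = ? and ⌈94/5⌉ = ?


94/5 = 18.8000
floor = 18
ceil = 19

floor = 18, ceil = 19


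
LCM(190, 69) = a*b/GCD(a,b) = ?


GCD(190, 69) = 1
LCM = 190*69/1 = 13110/1 = 13110

LCM = 13110


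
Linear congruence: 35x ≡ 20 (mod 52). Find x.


GCD(35, 52) = 1, unique solution
a^(-1) mod 52 = 3
x = 3 * 20 mod 52 = 8

x ≡ 8 (mod 52)


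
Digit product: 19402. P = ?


1 × 9 × 4 × 0 × 2 = 0


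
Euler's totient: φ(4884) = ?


4884 = 2^2 × 3 × 11 × 37
Prime factors: 2, 3, 11, 37
φ(4884) = 4884 × (1-1/2) × (1-1/3) × (1-1/11) × (1-1/37)
= 4884 × 1/2 × 2/3 × 10/11 × 36/37 = 1440

φ(4884) = 1440


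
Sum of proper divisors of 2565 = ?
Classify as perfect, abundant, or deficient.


Proper divisors: 1, 3, 5, 9, 15, 19, 27, 45, 57, 95, 135, 171, 285, 513, 855
Sum = 1 + 3 + 5 + 9 + 15 + 19 + 27 + 45 + 57 + 95 + 135 + 171 + 285 + 513 + 855 = 2235
2235 < 2565 → deficient

s(2565) = 2235 (deficient)


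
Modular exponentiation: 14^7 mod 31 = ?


14^1 mod 31 = 14
14^2 mod 31 = 10
14^3 mod 31 = 16
14^4 mod 31 = 7
14^5 mod 31 = 5
14^6 mod 31 = 8
14^7 mod 31 = 19


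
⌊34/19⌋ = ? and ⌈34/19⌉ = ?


34/19 = 1.7895
floor = 1
ceil = 2

floor = 1, ceil = 2


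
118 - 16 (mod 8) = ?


118 - 16 = 102
102 mod 8 = 6


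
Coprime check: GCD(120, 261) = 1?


Euclidean algorithm:
261 = 2 * 120 + 21
120 = 5 * 21 + 15
21 = 1 * 15 + 6
15 = 2 * 6 + 3
6 = 2 * 3 + 0
GCD(120, 261) = 3

No, not coprime (GCD = 3)


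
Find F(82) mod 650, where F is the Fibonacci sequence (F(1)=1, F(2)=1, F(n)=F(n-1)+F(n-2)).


F(k) mod 650 for k=1..82:
1, 1, 2, 3, 5, 8, 13, 21, 34, 55, 89, 144, 233, 377, 610, 337, 297, 634, 281, 265, 546, 161, 57, 218, 275, 493, 118, 611, 79, 40, 119, 159, 278, 437, 65, 502, 567, 419, 336, 105, 441, 546, 337, 233, 570, 153, 73, 226, 299, 525, 174, 49, 223, 272, 495, 117, 612, 79, 41, 120, 161, 281, 442, 73, 515, 588, 453, 391, 194, 585, 129, 64, 193, 257, 450, 57, 507, 564, 421, 335, 106, 441
F(82) mod 650 = 441


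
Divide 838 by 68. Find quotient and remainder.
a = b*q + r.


838 = 68 * 12 + 22
Check: 816 + 22 = 838

q = 12, r = 22


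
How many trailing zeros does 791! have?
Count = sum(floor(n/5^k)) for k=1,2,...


floor(791/5) = 158
floor(791/25) = 31
floor(791/125) = 6
floor(791/625) = 1
Total = 196

196 trailing zeros


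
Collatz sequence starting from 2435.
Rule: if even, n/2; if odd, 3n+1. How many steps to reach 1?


2435 → 7306 → 3653 → 10960 → 5480 → 2740 → 1370 → 685 → 2056 → 1028 → 514 → 257 → 772 → 386 → 193 → 580 → 290 → 145 → 436 → 218 → 109 → 328 → 164 → 82 → 41 → 124 → 62 → 31 → 94 → 47 → 142 → 71 → 214 → 107 → 322 → 161 → 484 → 242 → 121 → 364 → 182 → 91 → 274 → 137 → 412 → 206 → 103 → 310 → 155 → 466 → 233 → 700 → 350 → 175 → 526 → 263 → 790 → 395 → 1186 → 593 → 1780 → 890 → 445 → 1336 → 668 → 334 → 167 → 502 → 251 → 754 → 377 → 1132 → 566 → 283 → 850 → 425 → 1276 → 638 → 319 → 958 → 479 → 1438 → 719 → 2158 → 1079 → 3238 → 1619 → 4858 → 2429 → 7288 → 3644 → 1822 → 911 → 2734 → 1367 → 4102 → 2051 → 6154 → 3077 → 9232 → 4616 → 2308 → 1154 → 577 → 1732 → 866 → 433 → 1300 → 650 → 325 → 976 → 488 → 244 → 122 → 61 → 184 → 92 → 46 → 23 → 70 → 35 → 106 → 53 → 160 → 80 → 40 → 20 → 10 → 5 → 16 → 8 → 4 → 2 → 1
Total steps = 133

133 steps


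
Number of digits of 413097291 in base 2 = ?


413097291 in base 2 = 11000100111110101110101001011
Number of digits = 29

29 digits (base 2)


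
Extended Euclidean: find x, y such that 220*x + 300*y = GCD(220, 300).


Tabular extended Euclidean (each row: r = 220*s + 300*t):
r=220, s=1, t=0
r=300, s=0, t=1
q=0: r=220, s=1, t=0   [220*(1) + 300*(0) = 220]
q=1: r=80, s=-1, t=1   [220*(-1) + 300*(1) = 80]
q=2: r=60, s=3, t=-2   [220*(3) + 300*(-2) = 60]
q=1: r=20, s=-4, t=3   [220*(-4) + 300*(3) = 20]
q=3: r=0, s=15, t=-11   [220*(15) + 300*(-11) = 0]
GCD = 20; from the row with r=20: x=-4, y=3
Check: 220*(-4) + 300*(3) = -880 + 900 = 20

GCD = 20, x = -4, y = 3


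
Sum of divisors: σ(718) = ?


Divisors of 718: 1, 2, 359, 718
Sum = 1 + 2 + 359 + 718 = 1080

σ(718) = 1080


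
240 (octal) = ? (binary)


240 (base 8) = 160 (decimal)
160 (decimal) = 10100000 (base 2)


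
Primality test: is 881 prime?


Check divisors up to sqrt(881) = 29.6816
No divisors found.
881 is prime.

Yes, 881 is prime


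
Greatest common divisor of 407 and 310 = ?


407 = 1 * 310 + 97
310 = 3 * 97 + 19
97 = 5 * 19 + 2
19 = 9 * 2 + 1
2 = 2 * 1 + 0
GCD = 1


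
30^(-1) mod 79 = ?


Use the extended Euclidean algorithm on (79, 30); each row r = 79*s + 30*t:
r=79, s=1, t=0
r=30, s=0, t=1
q=2: r=19, s=1, t=-2   [79*(1) + 30*(-2) = 19]
q=1: r=11, s=-1, t=3   [79*(-1) + 30*(3) = 11]
q=1: r=8, s=2, t=-5   [79*(2) + 30*(-5) = 8]
q=1: r=3, s=-3, t=8   [79*(-3) + 30*(8) = 3]
q=2: r=2, s=8, t=-21   [79*(8) + 30*(-21) = 2]
q=1: r=1, s=-11, t=29   [79*(-11) + 30*(29) = 1]
q=2: r=0, s=30, t=-79   [79*(30) + 30*(-79) = 0]
GCD = 1 with t = 29, so 30*(29) ≡ 1 (mod 79)
Inverse = 29 mod 79 = 29
Check: 30 * 29 = 870 ≡ 1 (mod 79)

30^(-1) ≡ 29 (mod 79)


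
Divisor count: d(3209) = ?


3209 = 3209^1
d(3209) = (1+1) = 2

2 divisors


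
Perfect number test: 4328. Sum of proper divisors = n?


Proper divisors of 4328: 1, 2, 4, 8, 541, 1082, 2164
Sum = 1 + 2 + 4 + 8 + 541 + 1082 + 2164 = 3802

No, 4328 is not perfect (3802 ≠ 4328)


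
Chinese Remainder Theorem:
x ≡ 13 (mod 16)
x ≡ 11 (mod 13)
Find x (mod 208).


M = 16*13 = 208
M1 = M/16 = 13, M2 = M/13 = 16
M1^(-1) mod 16 = 5, M2^(-1) mod 13 = 9
x = 13*13*5 + 11*16*9 = 2429
2429 mod 208 = 141
Check: 141 mod 16 = 13 ✓, 141 mod 13 = 11 ✓

x ≡ 141 (mod 208)


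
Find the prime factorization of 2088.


2088 / 2 = 1044
1044 / 2 = 522
522 / 2 = 261
261 / 3 = 87
87 / 3 = 29
29 / 29 = 1
2088 = 2^3 × 3^2 × 29


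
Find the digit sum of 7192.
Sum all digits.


7 + 1 + 9 + 2 = 19


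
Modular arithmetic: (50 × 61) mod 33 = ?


50 × 61 = 3050
3050 mod 33 = 14


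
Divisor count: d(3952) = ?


3952 = 2^4 × 13^1 × 19^1
d(3952) = (4+1) × (1+1) × (1+1) = 20

20 divisors


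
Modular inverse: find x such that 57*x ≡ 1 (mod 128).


Use the extended Euclidean algorithm on (128, 57); each row r = 128*s + 57*t:
r=128, s=1, t=0
r=57, s=0, t=1
q=2: r=14, s=1, t=-2   [128*(1) + 57*(-2) = 14]
q=4: r=1, s=-4, t=9   [128*(-4) + 57*(9) = 1]
q=14: r=0, s=57, t=-128   [128*(57) + 57*(-128) = 0]
GCD = 1 with t = 9, so 57*(9) ≡ 1 (mod 128)
Inverse = 9 mod 128 = 9
Check: 57 * 9 = 513 ≡ 1 (mod 128)

57^(-1) ≡ 9 (mod 128)


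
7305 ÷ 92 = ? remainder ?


7305 = 92 * 79 + 37
Check: 7268 + 37 = 7305

q = 79, r = 37


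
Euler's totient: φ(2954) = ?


2954 = 2 × 7 × 211
Prime factors: 2, 7, 211
φ(2954) = 2954 × (1-1/2) × (1-1/7) × (1-1/211)
= 2954 × 1/2 × 6/7 × 210/211 = 1260

φ(2954) = 1260


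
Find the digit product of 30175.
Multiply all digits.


3 × 0 × 1 × 7 × 5 = 0


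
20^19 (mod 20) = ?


20^1 mod 20 = 0
20^2 mod 20 = 0
20^3 mod 20 = 0
20^4 mod 20 = 0
20^5 mod 20 = 0
20^6 mod 20 = 0
20^7 mod 20 = 0
20^8 mod 20 = 0
20^9 mod 20 = 0
20^10 mod 20 = 0
20^11 mod 20 = 0
20^12 mod 20 = 0
20^13 mod 20 = 0
20^14 mod 20 = 0
20^15 mod 20 = 0
20^16 mod 20 = 0
20^17 mod 20 = 0
20^18 mod 20 = 0
20^19 mod 20 = 0


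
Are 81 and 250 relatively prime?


Euclidean algorithm:
250 = 3 * 81 + 7
81 = 11 * 7 + 4
7 = 1 * 4 + 3
4 = 1 * 3 + 1
3 = 3 * 1 + 0
GCD(81, 250) = 1

Yes, coprime (GCD = 1)


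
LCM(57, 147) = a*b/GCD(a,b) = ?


GCD(57, 147) = 3
LCM = 57*147/3 = 8379/3 = 2793

LCM = 2793


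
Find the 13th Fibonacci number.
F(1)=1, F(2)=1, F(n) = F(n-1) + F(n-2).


Sequence: 1, 1, 2, 3, 5, 8, 13, 21, 34, 55, 89, 144, 233
F(13) = 233


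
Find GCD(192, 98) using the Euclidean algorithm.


192 = 1 * 98 + 94
98 = 1 * 94 + 4
94 = 23 * 4 + 2
4 = 2 * 2 + 0
GCD = 2


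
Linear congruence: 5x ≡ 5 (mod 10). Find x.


GCD(5, 10) = 5 divides 5
Divide: 1x ≡ 1 (mod 2)
x ≡ 1 (mod 2)


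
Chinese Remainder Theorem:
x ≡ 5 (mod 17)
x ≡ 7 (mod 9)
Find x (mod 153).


M = 17*9 = 153
M1 = M/17 = 9, M2 = M/9 = 17
M1^(-1) mod 17 = 2, M2^(-1) mod 9 = 8
x = 5*9*2 + 7*17*8 = 1042
1042 mod 153 = 124
Check: 124 mod 17 = 5 ✓, 124 mod 9 = 7 ✓

x ≡ 124 (mod 153)


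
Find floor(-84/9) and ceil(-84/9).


-84/9 = -9.3333
floor = -10
ceil = -9

floor = -10, ceil = -9


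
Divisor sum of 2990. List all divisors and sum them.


Divisors of 2990: 1, 2, 5, 10, 13, 23, 26, 46, 65, 115, 130, 230, 299, 598, 1495, 2990
Sum = 1 + 2 + 5 + 10 + 13 + 23 + 26 + 46 + 65 + 115 + 130 + 230 + 299 + 598 + 1495 + 2990 = 6048

σ(2990) = 6048


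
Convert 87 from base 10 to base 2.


87 (base 10) = 87 (decimal)
87 (decimal) = 1010111 (base 2)


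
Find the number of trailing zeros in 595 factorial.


floor(595/5) = 119
floor(595/25) = 23
floor(595/125) = 4
Total = 146

146 trailing zeros


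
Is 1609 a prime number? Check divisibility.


Check divisors up to sqrt(1609) = 40.1123
No divisors found.
1609 is prime.

Yes, 1609 is prime


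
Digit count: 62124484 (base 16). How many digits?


62124484 in base 16 = 3B3F1C4
Number of digits = 7

7 digits (base 16)


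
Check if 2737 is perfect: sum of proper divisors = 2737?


Proper divisors of 2737: 1, 7, 17, 23, 119, 161, 391
Sum = 1 + 7 + 17 + 23 + 119 + 161 + 391 = 719

No, 2737 is not perfect (719 ≠ 2737)


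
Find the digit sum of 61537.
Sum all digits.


6 + 1 + 5 + 3 + 7 = 22


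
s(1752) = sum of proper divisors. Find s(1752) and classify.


Proper divisors: 1, 2, 3, 4, 6, 8, 12, 24, 73, 146, 219, 292, 438, 584, 876
Sum = 1 + 2 + 3 + 4 + 6 + 8 + 12 + 24 + 73 + 146 + 219 + 292 + 438 + 584 + 876 = 2688
2688 > 1752 → abundant

s(1752) = 2688 (abundant)


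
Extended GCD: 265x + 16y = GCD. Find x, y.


Tabular extended Euclidean (each row: r = 265*s + 16*t):
r=265, s=1, t=0
r=16, s=0, t=1
q=16: r=9, s=1, t=-16   [265*(1) + 16*(-16) = 9]
q=1: r=7, s=-1, t=17   [265*(-1) + 16*(17) = 7]
q=1: r=2, s=2, t=-33   [265*(2) + 16*(-33) = 2]
q=3: r=1, s=-7, t=116   [265*(-7) + 16*(116) = 1]
q=2: r=0, s=16, t=-265   [265*(16) + 16*(-265) = 0]
GCD = 1; from the row with r=1: x=-7, y=116
Check: 265*(-7) + 16*(116) = -1855 + 1856 = 1

GCD = 1, x = -7, y = 116


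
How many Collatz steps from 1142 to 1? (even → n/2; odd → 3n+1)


1142 → 571 → 1714 → 857 → 2572 → 1286 → 643 → 1930 → 965 → 2896 → 1448 → 724 → 362 → 181 → 544 → 272 → 136 → 68 → 34 → 17 → 52 → 26 → 13 → 40 → 20 → 10 → 5 → 16 → 8 → 4 → 2 → 1
Total steps = 31

31 steps


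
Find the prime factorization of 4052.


4052 / 2 = 2026
2026 / 2 = 1013
1013 / 1013 = 1
4052 = 2^2 × 1013


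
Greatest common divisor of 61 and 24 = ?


61 = 2 * 24 + 13
24 = 1 * 13 + 11
13 = 1 * 11 + 2
11 = 5 * 2 + 1
2 = 2 * 1 + 0
GCD = 1


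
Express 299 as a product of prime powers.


299 / 13 = 23
23 / 23 = 1
299 = 13 × 23


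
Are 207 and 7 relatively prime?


Euclidean algorithm:
207 = 29 * 7 + 4
7 = 1 * 4 + 3
4 = 1 * 3 + 1
3 = 3 * 1 + 0
GCD(207, 7) = 1

Yes, coprime (GCD = 1)


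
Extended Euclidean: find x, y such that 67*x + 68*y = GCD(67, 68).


Tabular extended Euclidean (each row: r = 67*s + 68*t):
r=67, s=1, t=0
r=68, s=0, t=1
q=0: r=67, s=1, t=0   [67*(1) + 68*(0) = 67]
q=1: r=1, s=-1, t=1   [67*(-1) + 68*(1) = 1]
q=67: r=0, s=68, t=-67   [67*(68) + 68*(-67) = 0]
GCD = 1; from the row with r=1: x=-1, y=1
Check: 67*(-1) + 68*(1) = -67 + 68 = 1

GCD = 1, x = -1, y = 1


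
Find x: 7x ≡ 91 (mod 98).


GCD(7, 98) = 7 divides 91
Divide: 1x ≡ 13 (mod 14)
x ≡ 13 (mod 14)


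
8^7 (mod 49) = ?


8^1 mod 49 = 8
8^2 mod 49 = 15
8^3 mod 49 = 22
8^4 mod 49 = 29
8^5 mod 49 = 36
8^6 mod 49 = 43
8^7 mod 49 = 1


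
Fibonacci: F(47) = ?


Sequence: 1, 1, 2, 3, 5, 8, 13, 21, 34, 55, 89, 144, 233, 377, 610, 987, 1597, 2584, 4181, 6765, 10946, 17711, 28657, 46368, 75025, 121393, 196418, 317811, 514229, 832040, 1346269, 2178309, 3524578, 5702887, 9227465, 14930352, 24157817, 39088169, 63245986, 102334155, 165580141, 267914296, 433494437, 701408733, 1134903170, 1836311903, 2971215073
F(47) = 2971215073
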